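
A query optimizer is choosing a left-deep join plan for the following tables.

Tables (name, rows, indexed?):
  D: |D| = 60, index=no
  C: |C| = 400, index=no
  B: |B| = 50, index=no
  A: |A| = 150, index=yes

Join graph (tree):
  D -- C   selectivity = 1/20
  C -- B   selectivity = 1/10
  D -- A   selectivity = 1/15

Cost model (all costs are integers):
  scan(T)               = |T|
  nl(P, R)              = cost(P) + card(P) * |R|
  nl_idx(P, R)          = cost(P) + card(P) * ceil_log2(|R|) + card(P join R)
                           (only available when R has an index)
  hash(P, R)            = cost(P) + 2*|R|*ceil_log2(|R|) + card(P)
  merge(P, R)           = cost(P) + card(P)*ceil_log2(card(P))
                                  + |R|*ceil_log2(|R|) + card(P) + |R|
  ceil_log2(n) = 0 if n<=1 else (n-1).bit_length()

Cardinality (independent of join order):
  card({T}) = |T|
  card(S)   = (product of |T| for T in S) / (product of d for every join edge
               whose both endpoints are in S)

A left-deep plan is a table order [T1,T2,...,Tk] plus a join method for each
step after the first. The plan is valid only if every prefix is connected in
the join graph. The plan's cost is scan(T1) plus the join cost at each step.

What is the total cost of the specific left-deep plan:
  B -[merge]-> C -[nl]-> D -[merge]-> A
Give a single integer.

step 1: scan B: cost=50, card=50
step 2: join C via merge
    card(P join C) = 50*400/(10) = 2000
    cost = 50 + 50*6 + 400*9 + 50 + 400 = 4400
step 3: join D via nl
    card(P join D) = 2000*60/(20) = 6000
    cost = 4400 + 2000*60 = 124400
step 4: join A via merge
    card(P join A) = 6000*150/(15) = 60000
    cost = 124400 + 6000*13 + 150*8 + 6000 + 150 = 209750

209750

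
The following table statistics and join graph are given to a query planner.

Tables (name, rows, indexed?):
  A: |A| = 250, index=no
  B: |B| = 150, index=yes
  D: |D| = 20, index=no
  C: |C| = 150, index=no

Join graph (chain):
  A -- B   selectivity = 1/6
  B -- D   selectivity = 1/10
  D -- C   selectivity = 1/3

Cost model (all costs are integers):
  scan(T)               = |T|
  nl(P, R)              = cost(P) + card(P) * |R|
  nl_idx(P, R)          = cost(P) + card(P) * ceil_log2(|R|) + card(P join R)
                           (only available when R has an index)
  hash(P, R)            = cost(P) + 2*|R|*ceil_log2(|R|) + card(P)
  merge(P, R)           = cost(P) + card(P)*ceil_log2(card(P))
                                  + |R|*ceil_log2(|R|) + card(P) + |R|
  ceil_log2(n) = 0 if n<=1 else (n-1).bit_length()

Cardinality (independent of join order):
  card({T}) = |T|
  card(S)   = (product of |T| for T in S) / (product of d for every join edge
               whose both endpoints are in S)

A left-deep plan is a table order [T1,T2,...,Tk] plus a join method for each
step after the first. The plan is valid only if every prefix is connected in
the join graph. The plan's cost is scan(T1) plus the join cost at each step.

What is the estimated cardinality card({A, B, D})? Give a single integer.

Tables in S: A(250), B(150), D(20)
Edges inside S: A-B(d=6), B-D(d=10)
numerator = 250 * 150 * 20 = 750000
denominator = 6 * 10 = 60
card(S) = 750000 / 60 = 12500

12500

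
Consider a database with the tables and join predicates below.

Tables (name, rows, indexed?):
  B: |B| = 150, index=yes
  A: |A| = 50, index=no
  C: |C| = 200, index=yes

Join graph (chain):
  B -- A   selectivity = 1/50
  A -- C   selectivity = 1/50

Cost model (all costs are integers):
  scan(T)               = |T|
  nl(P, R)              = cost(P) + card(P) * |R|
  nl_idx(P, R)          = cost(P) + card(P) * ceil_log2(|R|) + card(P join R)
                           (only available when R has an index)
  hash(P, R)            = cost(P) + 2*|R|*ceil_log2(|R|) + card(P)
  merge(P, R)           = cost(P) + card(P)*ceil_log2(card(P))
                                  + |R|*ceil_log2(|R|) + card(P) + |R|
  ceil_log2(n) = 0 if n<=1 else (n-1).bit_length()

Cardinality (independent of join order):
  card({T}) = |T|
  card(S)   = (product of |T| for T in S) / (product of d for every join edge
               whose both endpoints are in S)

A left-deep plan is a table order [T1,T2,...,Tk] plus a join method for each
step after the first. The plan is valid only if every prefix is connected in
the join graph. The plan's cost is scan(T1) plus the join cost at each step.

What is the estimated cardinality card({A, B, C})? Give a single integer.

600

Tables in S: A(50), B(150), C(200)
Edges inside S: B-A(d=50), A-C(d=50)
numerator = 50 * 150 * 200 = 1500000
denominator = 50 * 50 = 2500
card(S) = 1500000 / 2500 = 600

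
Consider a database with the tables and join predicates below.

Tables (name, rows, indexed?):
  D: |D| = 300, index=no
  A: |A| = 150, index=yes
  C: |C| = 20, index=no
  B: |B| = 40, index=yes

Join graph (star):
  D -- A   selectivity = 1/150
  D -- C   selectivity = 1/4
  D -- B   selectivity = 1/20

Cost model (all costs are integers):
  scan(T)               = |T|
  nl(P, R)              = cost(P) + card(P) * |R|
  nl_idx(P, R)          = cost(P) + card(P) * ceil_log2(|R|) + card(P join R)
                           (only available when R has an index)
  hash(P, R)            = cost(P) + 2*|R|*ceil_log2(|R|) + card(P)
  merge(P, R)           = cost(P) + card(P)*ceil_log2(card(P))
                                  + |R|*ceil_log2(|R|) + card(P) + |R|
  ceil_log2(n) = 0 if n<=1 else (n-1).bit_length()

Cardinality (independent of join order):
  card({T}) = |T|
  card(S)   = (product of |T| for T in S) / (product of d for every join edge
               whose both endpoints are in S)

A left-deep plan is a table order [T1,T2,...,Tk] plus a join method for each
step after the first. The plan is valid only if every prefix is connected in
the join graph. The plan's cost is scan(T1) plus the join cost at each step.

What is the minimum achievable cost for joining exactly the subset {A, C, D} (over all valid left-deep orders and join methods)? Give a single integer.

3500

Selinger DP over subsets of {A,C,D}:
  {D}: scan cost=300, card=300
  {A}: scan cost=150, card=150
  {C}: scan cost=20, card=20
  {AD}: card=300; try (A,hash)→3000, (A,nl_idx)→3000, (D,merge)→4500, (A,merge)→4650, (D,hash)→5700, (D,nl)→45150 …(+1); best=3000 via (A,hash)
  {CD}: card=1500; try (C,hash)→800, (D,merge)→3140, (C,merge)→3420, (D,hash)→5440, (D,nl)→6020, (C,nl)→6300; best=800 via (C,hash)
  {ACD}: card=1500; try (C,hash)→3500, (A,hash)→4700, (C,merge)→6120, (C,nl)→9000, (A,nl_idx)→14300, (A,merge)→20150 …(+1); best=3500 via (C,hash)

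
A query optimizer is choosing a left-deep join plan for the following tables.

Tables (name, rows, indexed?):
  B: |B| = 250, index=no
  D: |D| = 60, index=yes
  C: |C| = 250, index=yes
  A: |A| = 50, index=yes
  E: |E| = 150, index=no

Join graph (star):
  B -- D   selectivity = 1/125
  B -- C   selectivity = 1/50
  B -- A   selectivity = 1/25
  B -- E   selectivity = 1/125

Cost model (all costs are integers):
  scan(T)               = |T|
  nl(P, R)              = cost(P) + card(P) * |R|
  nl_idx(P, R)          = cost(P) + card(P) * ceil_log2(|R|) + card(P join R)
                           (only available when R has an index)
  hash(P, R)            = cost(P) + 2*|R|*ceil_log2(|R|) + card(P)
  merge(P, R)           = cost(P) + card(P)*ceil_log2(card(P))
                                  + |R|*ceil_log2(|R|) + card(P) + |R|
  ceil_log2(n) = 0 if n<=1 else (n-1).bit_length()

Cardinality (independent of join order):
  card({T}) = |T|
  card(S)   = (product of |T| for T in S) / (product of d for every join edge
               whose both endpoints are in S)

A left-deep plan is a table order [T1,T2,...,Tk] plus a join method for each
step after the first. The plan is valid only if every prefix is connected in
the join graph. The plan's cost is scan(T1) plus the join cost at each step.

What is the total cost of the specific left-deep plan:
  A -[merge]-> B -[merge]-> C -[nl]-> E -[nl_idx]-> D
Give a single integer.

404340

step 1: scan A: cost=50, card=50
step 2: join B via merge
    card(P join B) = 50*250/(25) = 500
    cost = 50 + 50*6 + 250*8 + 50 + 250 = 2650
step 3: join C via merge
    card(P join C) = 500*250/(50) = 2500
    cost = 2650 + 500*9 + 250*8 + 500 + 250 = 9900
step 4: join E via nl
    card(P join E) = 2500*150/(125) = 3000
    cost = 9900 + 2500*150 = 384900
step 5: join D via nl_idx
    card(P join D) = 3000*60/(125) = 1440
    cost = 384900 + 3000*6 + 1440 = 404340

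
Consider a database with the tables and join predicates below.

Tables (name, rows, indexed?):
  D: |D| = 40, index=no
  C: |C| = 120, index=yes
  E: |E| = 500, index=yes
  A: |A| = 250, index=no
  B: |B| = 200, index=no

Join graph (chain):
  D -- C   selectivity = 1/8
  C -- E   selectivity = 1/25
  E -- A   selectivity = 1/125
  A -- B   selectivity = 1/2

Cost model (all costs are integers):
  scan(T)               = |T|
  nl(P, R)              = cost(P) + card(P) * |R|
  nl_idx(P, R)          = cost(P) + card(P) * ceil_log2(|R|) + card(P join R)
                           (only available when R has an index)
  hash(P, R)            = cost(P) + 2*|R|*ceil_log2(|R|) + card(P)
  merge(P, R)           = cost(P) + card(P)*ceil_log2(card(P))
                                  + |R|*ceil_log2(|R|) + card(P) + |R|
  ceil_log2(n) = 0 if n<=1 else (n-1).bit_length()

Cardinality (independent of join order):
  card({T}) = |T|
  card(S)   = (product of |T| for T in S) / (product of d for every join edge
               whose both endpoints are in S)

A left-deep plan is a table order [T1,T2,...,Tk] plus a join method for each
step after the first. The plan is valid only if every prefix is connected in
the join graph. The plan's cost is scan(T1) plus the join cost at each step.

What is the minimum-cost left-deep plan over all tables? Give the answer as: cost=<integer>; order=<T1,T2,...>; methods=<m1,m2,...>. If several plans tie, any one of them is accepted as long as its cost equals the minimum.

cost=38660; order=A,E,C,D,B; methods=nl_idx,hash,hash,hash

Selinger DP (subsets sized 1..n):
  {D}: scan cost=40, card=40
  {C}: scan cost=120, card=120
  {E}: scan cost=500, card=500
  {A}: scan cost=250, card=250
  {B}: scan cost=200, card=200
  {CD}: card=600; try (D,hash)→720, (C,nl_idx)→920, (C,merge)→1280, (D,merge)→1360, (C,hash)→1760, (C,nl)→4840 …(+1); best=720 via (D,hash)
  {CE}: card=2400; try (C,hash)→2680, (E,nl_idx)→3600, (E,merge)→6080, (C,nl_idx)→6400, (C,merge)→6460, (E,hash)→9240 …(+2); best=2680 via (C,hash)
  {AE}: card=1000; try (E,nl_idx)→3500, (A,hash)→5000, (E,merge)→7500, (A,merge)→7750, (E,hash)→9500, (E,nl)→125250 …(+1); best=3500 via (E,nl_idx)
  {AB}: card=25000; try (B,hash)→3700, (A,merge)→4250, (B,merge)→4300, (A,hash)→4400, (A,nl)→50200, (B,nl)→50250; best=3700 via (B,hash)
  {CDE}: card=12000; try (D,hash)→5560, (E,hash)→10320, (E,merge)→12320, (E,nl_idx)→18120, (D,merge)→34160, (D,nl)→98680 …(+1); best=5560 via (D,hash)
  {ACE}: card=4800; try (C,hash)→6180, (A,hash)→9080, (C,nl_idx)→15300, (C,merge)→15460, (A,merge)→36130, (C,nl)→123500 …(+1); best=6180 via (C,hash)
  {ABE}: card=100000; try (B,hash)→7700, (B,merge)→16300, (E,hash)→37700, (B,nl)→203500, (E,nl_idx)→328700, (E,merge)→408700 …(+1); best=7700 via (B,hash)
  {ACDE}: card=24000; try (D,hash)→11460, (A,hash)→21560, (D,merge)→73660, (A,merge)→187810, (D,nl)→198180, (A,nl)→3005560; best=11460 via (D,hash)
  {ABCE}: card=480000; try (B,hash)→14180, (B,merge)→75180, (C,hash)→109380, (B,nl)→966180, (C,nl_idx)→1187700, (C,merge)→1808660 …(+1); best=14180 via (B,hash)
  {ABCDE}: card=2400000; try (B,hash)→38660, (B,merge)→397260, (D,hash)→494660, (B,nl)→4811460, (D,merge)→9614460, (D,nl)→19214180; best=38660 via (B,hash)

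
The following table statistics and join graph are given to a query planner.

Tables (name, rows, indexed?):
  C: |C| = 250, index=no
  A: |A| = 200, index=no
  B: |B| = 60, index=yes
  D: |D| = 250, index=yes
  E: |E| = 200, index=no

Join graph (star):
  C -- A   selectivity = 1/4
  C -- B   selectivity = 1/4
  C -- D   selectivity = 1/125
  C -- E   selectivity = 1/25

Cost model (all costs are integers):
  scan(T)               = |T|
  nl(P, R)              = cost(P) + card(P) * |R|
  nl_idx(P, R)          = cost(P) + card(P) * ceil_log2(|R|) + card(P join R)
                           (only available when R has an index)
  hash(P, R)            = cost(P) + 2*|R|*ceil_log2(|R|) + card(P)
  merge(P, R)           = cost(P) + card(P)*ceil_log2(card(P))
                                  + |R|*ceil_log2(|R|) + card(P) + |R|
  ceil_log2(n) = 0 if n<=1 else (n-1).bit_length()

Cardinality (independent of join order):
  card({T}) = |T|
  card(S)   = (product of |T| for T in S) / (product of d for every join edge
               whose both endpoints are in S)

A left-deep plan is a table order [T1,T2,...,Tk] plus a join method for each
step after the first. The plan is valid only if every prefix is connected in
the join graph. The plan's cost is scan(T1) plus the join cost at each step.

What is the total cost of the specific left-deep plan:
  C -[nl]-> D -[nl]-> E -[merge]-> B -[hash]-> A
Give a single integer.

step 1: scan C: cost=250, card=250
step 2: join D via nl
    card(P join D) = 250*250/(125) = 500
    cost = 250 + 250*250 = 62750
step 3: join E via nl
    card(P join E) = 500*200/(25) = 4000
    cost = 62750 + 500*200 = 162750
step 4: join B via merge
    card(P join B) = 4000*60/(4) = 60000
    cost = 162750 + 4000*12 + 60*6 + 4000 + 60 = 215170
step 5: join A via hash
    card(P join A) = 60000*200/(4) = 3000000
    cost = 215170 + 2*200*8 + 60000 = 278370

278370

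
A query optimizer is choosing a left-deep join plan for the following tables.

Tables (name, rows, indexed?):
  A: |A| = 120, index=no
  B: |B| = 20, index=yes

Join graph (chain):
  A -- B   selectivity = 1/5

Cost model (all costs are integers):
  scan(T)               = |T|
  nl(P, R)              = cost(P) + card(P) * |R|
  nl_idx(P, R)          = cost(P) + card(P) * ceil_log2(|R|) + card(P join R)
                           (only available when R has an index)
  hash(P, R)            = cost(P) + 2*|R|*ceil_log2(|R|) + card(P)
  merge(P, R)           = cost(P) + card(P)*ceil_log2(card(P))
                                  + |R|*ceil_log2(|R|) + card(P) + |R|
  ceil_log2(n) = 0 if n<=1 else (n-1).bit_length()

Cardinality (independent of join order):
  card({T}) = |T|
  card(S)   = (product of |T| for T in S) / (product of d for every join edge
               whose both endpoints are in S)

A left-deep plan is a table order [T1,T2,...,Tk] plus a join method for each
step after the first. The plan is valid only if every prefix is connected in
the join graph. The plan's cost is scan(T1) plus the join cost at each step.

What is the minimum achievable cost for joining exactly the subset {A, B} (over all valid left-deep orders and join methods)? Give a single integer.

Selinger DP over subsets of {A,B}:
  {A}: scan cost=120, card=120
  {B}: scan cost=20, card=20
  {AB}: card=480; try (B,hash)→440, (A,merge)→1100, (B,merge)→1200, (B,nl_idx)→1200, (A,hash)→1720, (A,nl)→2420 …(+1); best=440 via (B,hash)

440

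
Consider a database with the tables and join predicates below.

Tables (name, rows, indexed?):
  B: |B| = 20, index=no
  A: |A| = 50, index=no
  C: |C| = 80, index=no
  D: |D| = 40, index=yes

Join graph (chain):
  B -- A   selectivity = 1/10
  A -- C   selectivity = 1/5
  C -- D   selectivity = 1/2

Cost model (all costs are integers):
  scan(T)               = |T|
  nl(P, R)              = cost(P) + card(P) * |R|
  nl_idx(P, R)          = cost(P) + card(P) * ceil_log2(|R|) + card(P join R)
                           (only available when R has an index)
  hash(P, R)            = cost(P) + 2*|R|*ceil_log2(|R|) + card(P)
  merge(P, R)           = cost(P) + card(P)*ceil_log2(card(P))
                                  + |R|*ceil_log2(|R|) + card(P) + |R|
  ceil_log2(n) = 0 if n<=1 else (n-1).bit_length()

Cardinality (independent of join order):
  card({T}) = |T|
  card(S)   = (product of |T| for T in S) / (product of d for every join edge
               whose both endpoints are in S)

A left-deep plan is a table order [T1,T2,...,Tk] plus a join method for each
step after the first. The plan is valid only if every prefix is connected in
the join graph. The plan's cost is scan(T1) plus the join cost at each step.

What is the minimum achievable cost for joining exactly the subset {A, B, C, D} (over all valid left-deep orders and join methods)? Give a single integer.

3600

Selinger DP over subsets of {A,B,C,D}:
  {B}: scan cost=20, card=20
  {A}: scan cost=50, card=50
  {C}: scan cost=80, card=80
  {D}: scan cost=40, card=40
  {AB}: card=100; try (B,hash)→300, (A,merge)→490, (B,merge)→520, (A,hash)→640, (A,nl)→1020, (B,nl)→1050; best=300 via (B,hash)
  {AC}: card=800; try (A,hash)→760, (C,merge)→1040, (A,merge)→1070, (C,hash)→1220, (C,nl)→4050, (A,nl)→4080; best=760 via (A,hash)
  {CD}: card=1600; try (D,hash)→640, (C,merge)→960, (D,merge)→1000, (C,hash)→1200, (D,nl_idx)→2160, (C,nl)→3240 …(+1); best=640 via (D,hash)
  {ABC}: card=1600; try (C,hash)→1520, (C,merge)→1740, (B,hash)→1760, (C,nl)→8300, (B,merge)→9680, (B,nl)→16760; best=1520 via (C,hash)
  {ACD}: card=16000; try (D,hash)→2040, (A,hash)→2840, (D,merge)→9840, (A,merge)→20190, (D,nl_idx)→21560, (D,nl)→32760 …(+1); best=2040 via (D,hash)
  {ABCD}: card=32000; try (D,hash)→3600, (B,hash)→18240, (D,merge)→21000, (D,nl_idx)→43120, (D,nl)→65520, (B,merge)→242160 …(+1); best=3600 via (D,hash)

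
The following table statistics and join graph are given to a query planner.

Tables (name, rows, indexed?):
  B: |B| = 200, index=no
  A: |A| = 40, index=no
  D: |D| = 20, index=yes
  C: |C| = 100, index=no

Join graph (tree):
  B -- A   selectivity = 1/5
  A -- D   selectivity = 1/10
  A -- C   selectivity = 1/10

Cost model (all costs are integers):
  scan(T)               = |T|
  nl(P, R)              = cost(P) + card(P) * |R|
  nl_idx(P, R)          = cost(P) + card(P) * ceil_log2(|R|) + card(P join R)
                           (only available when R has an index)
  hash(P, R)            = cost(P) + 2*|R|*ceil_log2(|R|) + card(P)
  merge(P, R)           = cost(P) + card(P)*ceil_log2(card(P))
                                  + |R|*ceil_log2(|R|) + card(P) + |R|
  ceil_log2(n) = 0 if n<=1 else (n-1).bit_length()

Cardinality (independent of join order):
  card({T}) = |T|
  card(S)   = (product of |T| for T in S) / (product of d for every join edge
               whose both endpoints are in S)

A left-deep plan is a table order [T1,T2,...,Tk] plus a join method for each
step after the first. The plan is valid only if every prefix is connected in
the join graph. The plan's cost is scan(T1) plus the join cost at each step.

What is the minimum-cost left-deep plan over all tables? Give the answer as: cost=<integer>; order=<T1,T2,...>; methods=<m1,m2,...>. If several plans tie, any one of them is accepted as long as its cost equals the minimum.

cost=5280; order=C,A,D,B; methods=hash,hash,hash

Selinger DP (subsets sized 1..n):
  {B}: scan cost=200, card=200
  {A}: scan cost=40, card=40
  {D}: scan cost=20, card=20
  {C}: scan cost=100, card=100
  {AB}: card=1600; try (A,hash)→880, (B,merge)→2120, (A,merge)→2280, (B,hash)→3280, (B,nl)→8040, (A,nl)→8200; best=880 via (A,hash)
  {AD}: card=80; try (D,hash)→280, (D,nl_idx)→320, (A,merge)→420, (D,merge)→440, (A,hash)→520, (A,nl)→820 …(+1); best=280 via (D,hash)
  {AC}: card=400; try (A,hash)→680, (C,merge)→1120, (A,merge)→1180, (C,hash)→1480, (C,nl)→4040, (A,nl)→4100; best=680 via (A,hash)
  {ABD}: card=3200; try (D,hash)→2680, (B,merge)→2720, (B,hash)→3560, (D,nl_idx)→12080, (B,nl)→16280, (D,merge)→20200 …(+1); best=2680 via (D,hash)
  {ABC}: card=16000; try (C,hash)→3880, (B,hash)→4280, (B,merge)→6480, (C,merge)→20880, (B,nl)→80680, (C,nl)→160880; best=3880 via (C,hash)
  {ACD}: card=800; try (D,hash)→1280, (C,merge)→1720, (C,hash)→1760, (D,nl_idx)→3480, (D,merge)→4800, (C,nl)→8280 …(+1); best=1280 via (D,hash)
  {ABCD}: card=32000; try (B,hash)→5280, (C,hash)→7280, (B,merge)→11880, (D,hash)→20080, (C,merge)→45080, (D,nl_idx)→115880 …(+4); best=5280 via (B,hash)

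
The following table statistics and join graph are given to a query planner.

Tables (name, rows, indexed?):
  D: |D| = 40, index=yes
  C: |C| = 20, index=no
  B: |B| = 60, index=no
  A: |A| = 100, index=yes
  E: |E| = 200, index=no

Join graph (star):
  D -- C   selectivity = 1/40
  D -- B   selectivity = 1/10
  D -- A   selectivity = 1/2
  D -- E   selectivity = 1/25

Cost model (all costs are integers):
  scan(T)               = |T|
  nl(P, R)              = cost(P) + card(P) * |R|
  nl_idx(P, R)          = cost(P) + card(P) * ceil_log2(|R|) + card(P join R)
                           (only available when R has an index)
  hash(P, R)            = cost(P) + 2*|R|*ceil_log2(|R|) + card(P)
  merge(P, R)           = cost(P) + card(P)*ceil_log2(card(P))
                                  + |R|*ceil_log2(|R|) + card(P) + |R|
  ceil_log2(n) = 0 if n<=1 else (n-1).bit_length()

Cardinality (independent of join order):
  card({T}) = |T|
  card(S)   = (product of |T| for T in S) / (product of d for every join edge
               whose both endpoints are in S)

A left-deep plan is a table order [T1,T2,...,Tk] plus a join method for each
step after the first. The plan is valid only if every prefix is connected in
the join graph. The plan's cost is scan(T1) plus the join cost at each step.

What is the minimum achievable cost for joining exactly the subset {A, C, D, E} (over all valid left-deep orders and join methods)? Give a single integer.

Selinger DP over subsets of {A,C,D,E}:
  {D}: scan cost=40, card=40
  {C}: scan cost=20, card=20
  {A}: scan cost=100, card=100
  {E}: scan cost=200, card=200
  {CD}: card=20; try (D,nl_idx)→160, (C,hash)→280, (D,merge)→420, (C,merge)→440, (D,hash)→520, (D,nl)→820 …(+1); best=160 via (D,nl_idx)
  {AD}: card=2000; try (D,hash)→680, (A,merge)→1120, (D,merge)→1180, (A,hash)→1480, (A,nl_idx)→2320, (D,nl_idx)→2700 …(+2); best=680 via (D,hash)
  {DE}: card=320; try (D,hash)→880, (D,nl_idx)→1720, (E,merge)→2120, (D,merge)→2280, (E,hash)→3280, (E,nl)→8040 …(+1); best=880 via (D,hash)
  {ACD}: card=1000; try (A,merge)→1080, (A,nl_idx)→1300, (A,hash)→1580, (A,nl)→2160, (C,hash)→2880, (C,merge)→24800 …(+1); best=1080 via (A,merge)
  {CDE}: card=160; try (C,hash)→1400, (E,merge)→2080, (E,hash)→3380, (E,nl)→4160, (C,merge)→4200, (C,nl)→7280; best=1400 via (C,hash)
  {ADE}: card=16000; try (A,hash)→2600, (A,merge)→4880, (E,hash)→5880, (A,nl_idx)→19120, (E,merge)→26480, (A,nl)→32880 …(+1); best=2600 via (A,hash)
  {ACDE}: card=8000; try (A,hash)→2960, (A,merge)→3640, (E,hash)→5280, (A,nl_idx)→10520, (E,merge)→13880, (A,nl)→17400 …(+4); best=2960 via (A,hash)

2960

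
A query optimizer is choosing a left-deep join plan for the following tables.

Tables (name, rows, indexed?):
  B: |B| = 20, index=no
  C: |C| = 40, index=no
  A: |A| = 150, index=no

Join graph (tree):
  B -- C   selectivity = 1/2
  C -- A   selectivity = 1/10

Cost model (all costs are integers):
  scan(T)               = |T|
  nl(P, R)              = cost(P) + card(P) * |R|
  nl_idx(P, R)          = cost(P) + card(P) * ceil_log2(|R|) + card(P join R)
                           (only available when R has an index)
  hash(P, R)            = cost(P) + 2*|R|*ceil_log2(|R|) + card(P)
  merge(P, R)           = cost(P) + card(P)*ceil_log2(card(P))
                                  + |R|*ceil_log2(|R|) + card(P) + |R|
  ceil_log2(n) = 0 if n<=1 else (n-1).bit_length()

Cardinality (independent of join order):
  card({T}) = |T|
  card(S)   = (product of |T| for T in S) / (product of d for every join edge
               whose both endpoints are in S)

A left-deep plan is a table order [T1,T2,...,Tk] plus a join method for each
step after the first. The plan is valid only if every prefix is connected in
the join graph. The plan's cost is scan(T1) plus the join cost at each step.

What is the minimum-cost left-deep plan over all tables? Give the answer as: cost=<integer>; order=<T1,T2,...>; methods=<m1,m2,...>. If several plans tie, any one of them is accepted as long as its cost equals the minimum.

cost=1580; order=A,C,B; methods=hash,hash

Selinger DP (subsets sized 1..n):
  {B}: scan cost=20, card=20
  {C}: scan cost=40, card=40
  {A}: scan cost=150, card=150
  {BC}: card=400; try (B,hash)→280, (C,merge)→420, (B,merge)→440, (C,hash)→520, (C,nl)→820, (B,nl)→840; best=280 via (B,hash)
  {AC}: card=600; try (C,hash)→780, (A,merge)→1670, (C,merge)→1780, (A,hash)→2480, (A,nl)→6040, (C,nl)→6150; best=780 via (C,hash)
  {ABC}: card=6000; try (B,hash)→1580, (A,hash)→3080, (A,merge)→5630, (B,merge)→7500, (B,nl)→12780, (A,nl)→60280; best=1580 via (B,hash)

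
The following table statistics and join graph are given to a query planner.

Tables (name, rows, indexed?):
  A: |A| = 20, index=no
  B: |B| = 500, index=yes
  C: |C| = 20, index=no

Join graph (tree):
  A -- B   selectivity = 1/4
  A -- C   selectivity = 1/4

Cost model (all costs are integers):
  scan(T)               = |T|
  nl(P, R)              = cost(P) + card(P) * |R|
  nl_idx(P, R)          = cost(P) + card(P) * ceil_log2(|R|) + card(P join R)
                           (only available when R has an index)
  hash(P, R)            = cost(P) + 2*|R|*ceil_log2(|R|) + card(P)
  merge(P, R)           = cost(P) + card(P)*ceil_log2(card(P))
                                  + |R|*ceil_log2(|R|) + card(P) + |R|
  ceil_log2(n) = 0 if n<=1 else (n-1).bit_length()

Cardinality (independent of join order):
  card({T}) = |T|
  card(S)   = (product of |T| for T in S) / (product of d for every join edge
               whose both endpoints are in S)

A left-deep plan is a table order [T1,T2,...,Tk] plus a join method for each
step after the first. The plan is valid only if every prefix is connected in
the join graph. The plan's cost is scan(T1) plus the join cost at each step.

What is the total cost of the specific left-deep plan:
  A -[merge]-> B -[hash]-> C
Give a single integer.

step 1: scan A: cost=20, card=20
step 2: join B via merge
    card(P join B) = 20*500/(4) = 2500
    cost = 20 + 20*5 + 500*9 + 20 + 500 = 5140
step 3: join C via hash
    card(P join C) = 2500*20/(4) = 12500
    cost = 5140 + 2*20*5 + 2500 = 7840

7840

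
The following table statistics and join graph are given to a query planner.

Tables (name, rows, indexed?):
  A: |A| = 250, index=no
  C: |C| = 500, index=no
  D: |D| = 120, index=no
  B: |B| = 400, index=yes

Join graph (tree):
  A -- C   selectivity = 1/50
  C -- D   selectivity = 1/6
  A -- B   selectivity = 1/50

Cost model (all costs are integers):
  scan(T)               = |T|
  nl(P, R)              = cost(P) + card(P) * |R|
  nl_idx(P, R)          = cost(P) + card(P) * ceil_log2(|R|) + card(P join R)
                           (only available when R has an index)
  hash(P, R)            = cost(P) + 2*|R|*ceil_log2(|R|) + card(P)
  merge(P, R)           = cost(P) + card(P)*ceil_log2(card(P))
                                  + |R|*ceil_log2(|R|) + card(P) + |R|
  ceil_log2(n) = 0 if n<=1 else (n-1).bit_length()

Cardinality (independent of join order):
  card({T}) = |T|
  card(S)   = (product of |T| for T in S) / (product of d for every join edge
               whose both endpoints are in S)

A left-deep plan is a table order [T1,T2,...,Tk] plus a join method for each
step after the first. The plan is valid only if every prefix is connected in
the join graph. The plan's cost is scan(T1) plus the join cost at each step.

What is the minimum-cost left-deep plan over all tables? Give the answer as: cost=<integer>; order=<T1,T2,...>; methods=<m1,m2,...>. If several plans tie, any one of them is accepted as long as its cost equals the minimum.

cost=36380; order=C,A,B,D; methods=hash,hash,hash

Selinger DP (subsets sized 1..n):
  {A}: scan cost=250, card=250
  {C}: scan cost=500, card=500
  {D}: scan cost=120, card=120
  {B}: scan cost=400, card=400
  {AC}: card=2500; try (A,hash)→5000, (C,merge)→7500, (A,merge)→7750, (C,hash)→9500, (C,nl)→125250, (A,nl)→125500; best=5000 via (A,hash)
  {AB}: card=2000; try (B,nl_idx)→4500, (A,hash)→4800, (B,merge)→6500, (A,merge)→6650, (B,hash)→7700, (B,nl)→100250 …(+1); best=4500 via (B,nl_idx)
  {CD}: card=10000; try (D,hash)→2680, (C,merge)→6080, (D,merge)→6460, (C,hash)→9240, (C,nl)→60120, (D,nl)→60500; best=2680 via (D,hash)
  {ACD}: card=50000; try (D,hash)→9180, (A,hash)→16680, (D,merge)→38460, (A,merge)→154930, (D,nl)→305000, (A,nl)→2502680; best=9180 via (D,hash)
  {ABC}: card=20000; try (B,hash)→14700, (C,hash)→15500, (C,merge)→33500, (B,merge)→41500, (B,nl_idx)→47500, (C,nl)→1004500 …(+1); best=14700 via (B,hash)
  {ABCD}: card=400000; try (D,hash)→36380, (B,hash)→66380, (D,merge)→335660, (B,nl_idx)→859180, (B,merge)→863180, (D,nl)→2414700 …(+1); best=36380 via (D,hash)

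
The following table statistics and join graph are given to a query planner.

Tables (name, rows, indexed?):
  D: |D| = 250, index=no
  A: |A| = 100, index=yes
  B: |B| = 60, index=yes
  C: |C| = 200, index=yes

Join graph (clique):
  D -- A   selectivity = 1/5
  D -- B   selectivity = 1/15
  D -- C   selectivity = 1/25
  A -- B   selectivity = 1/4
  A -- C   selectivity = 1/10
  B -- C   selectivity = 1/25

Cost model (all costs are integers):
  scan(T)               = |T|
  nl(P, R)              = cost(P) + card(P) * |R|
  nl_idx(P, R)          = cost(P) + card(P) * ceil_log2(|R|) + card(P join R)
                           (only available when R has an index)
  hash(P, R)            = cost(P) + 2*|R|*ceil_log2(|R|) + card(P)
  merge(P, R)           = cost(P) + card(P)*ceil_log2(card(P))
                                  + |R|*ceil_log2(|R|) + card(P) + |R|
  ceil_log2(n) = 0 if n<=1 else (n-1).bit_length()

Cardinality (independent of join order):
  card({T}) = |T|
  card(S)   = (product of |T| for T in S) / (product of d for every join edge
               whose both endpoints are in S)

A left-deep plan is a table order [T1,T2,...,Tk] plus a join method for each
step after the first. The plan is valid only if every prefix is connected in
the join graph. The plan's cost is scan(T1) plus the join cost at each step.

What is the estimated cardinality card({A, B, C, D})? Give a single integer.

Tables in S: A(100), B(60), C(200), D(250)
Edges inside S: D-A(d=5), D-B(d=15), D-C(d=25), A-B(d=4), A-C(d=10), B-C(d=25)
numerator = 100 * 60 * 200 * 250 = 300000000
denominator = 5 * 15 * 25 * 4 * 10 * 25 = 1875000
card(S) = 300000000 / 1875000 = 160

160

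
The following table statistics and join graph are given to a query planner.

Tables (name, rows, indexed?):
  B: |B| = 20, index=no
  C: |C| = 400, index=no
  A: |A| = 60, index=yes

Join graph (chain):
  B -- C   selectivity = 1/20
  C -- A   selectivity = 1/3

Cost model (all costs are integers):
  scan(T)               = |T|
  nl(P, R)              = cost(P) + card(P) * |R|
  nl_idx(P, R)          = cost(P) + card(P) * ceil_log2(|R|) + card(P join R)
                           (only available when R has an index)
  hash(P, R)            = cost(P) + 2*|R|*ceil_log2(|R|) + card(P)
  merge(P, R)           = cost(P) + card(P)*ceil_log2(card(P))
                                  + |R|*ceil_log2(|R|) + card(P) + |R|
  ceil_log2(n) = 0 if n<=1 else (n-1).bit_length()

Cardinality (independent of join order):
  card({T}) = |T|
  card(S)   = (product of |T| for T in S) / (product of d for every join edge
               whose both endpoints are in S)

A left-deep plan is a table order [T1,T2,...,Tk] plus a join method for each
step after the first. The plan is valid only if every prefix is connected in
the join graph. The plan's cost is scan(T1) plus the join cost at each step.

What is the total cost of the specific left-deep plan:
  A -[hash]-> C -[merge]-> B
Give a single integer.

step 1: scan A: cost=60, card=60
step 2: join C via hash
    card(P join C) = 60*400/(3) = 8000
    cost = 60 + 2*400*9 + 60 = 7320
step 3: join B via merge
    card(P join B) = 8000*20/(20) = 8000
    cost = 7320 + 8000*13 + 20*5 + 8000 + 20 = 119440

119440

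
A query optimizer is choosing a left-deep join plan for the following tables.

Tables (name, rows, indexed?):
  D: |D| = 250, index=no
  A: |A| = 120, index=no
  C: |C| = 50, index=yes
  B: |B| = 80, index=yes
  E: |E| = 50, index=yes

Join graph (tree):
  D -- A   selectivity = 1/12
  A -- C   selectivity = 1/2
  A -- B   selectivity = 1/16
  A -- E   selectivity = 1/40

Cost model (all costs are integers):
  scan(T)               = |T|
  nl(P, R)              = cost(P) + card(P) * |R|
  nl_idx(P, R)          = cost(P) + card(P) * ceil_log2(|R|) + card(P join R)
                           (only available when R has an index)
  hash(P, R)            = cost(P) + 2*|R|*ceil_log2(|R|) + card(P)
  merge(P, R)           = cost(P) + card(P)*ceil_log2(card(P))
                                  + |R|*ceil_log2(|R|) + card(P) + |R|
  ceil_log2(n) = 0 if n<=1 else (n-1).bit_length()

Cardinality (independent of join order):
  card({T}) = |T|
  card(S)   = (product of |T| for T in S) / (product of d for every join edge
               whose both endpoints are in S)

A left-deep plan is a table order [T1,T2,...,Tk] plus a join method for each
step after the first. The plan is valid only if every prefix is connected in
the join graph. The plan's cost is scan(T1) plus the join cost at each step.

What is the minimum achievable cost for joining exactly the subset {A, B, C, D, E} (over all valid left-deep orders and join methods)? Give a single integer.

Selinger DP over subsets of {A,B,C,D,E}:
  {D}: scan cost=250, card=250
  {A}: scan cost=120, card=120
  {C}: scan cost=50, card=50
  {B}: scan cost=80, card=80
  {E}: scan cost=50, card=50
  {AD}: card=2500; try (A,hash)→2180, (D,merge)→3330, (A,merge)→3460, (D,hash)→4240, (D,nl)→30120, (A,nl)→30250; best=2180 via (A,hash)
  {AC}: card=3000; try (C,hash)→840, (A,merge)→1360, (C,merge)→1430, (A,hash)→1780, (C,nl_idx)→3840, (A,nl)→6050 …(+1); best=840 via (C,hash)
  {AB}: card=600; try (B,hash)→1360, (B,nl_idx)→1560, (A,merge)→1680, (B,merge)→1720, (A,hash)→1840, (A,nl)→9680 …(+1); best=1360 via (B,hash)
  {AE}: card=150; try (E,hash)→840, (E,nl_idx)→990, (A,merge)→1360, (E,merge)→1430, (A,hash)→1780, (A,nl)→6050 …(+1); best=840 via (E,hash)
  {ACD}: card=62500; try (C,hash)→5280, (D,hash)→7840, (C,merge)→35030, (D,merge)→42090, (C,nl_idx)→79680, (C,nl)→127180 …(+1); best=5280 via (C,hash)
  {ABD}: card=12500; try (B,hash)→5800, (D,hash)→5960, (D,merge)→10210, (B,nl_idx)→32180, (B,merge)→35320, (D,nl)→151360 …(+1); best=5800 via (B,hash)
  {ADE}: card=3125; try (D,merge)→4440, (D,hash)→4990, (E,hash)→5280, (E,nl_idx)→20305, (E,merge)→35030, (D,nl)→38340 …(+1); best=4440 via (D,merge)
  {ABC}: card=15000; try (C,hash)→2560, (B,hash)→4960, (C,merge)→8310, (C,nl_idx)→19960, (C,nl)→31360, (B,nl_idx)→36840 …(+2); best=2560 via (C,hash)
  {ACE}: card=3750; try (C,hash)→1590, (C,merge)→2540, (E,hash)→4440, (C,nl_idx)→5490, (C,nl)→8340, (E,nl_idx)→22590 …(+2); best=1590 via (C,hash)
  {ABE}: card=750; try (B,hash)→2110, (E,hash)→2560, (B,nl_idx)→2640, (B,merge)→2830, (E,nl_idx)→5710, (E,merge)→8310 …(+2); best=2110 via (B,hash)
  {ABCD}: card=312500; try (C,hash)→18900, (D,hash)→21560, (B,hash)→68900, (C,merge)→193650, (D,merge)→229810, (C,nl_idx)→393300 …(+5); best=18900 via (C,hash)
  {ACDE}: card=78125; try (C,hash)→8165, (D,hash)→9340, (C,merge)→45415, (D,merge)→52590, (E,hash)→68380, (C,nl_idx)→101315 …(+5); best=8165 via (C,hash)
  {ABDE}: card=15625; try (D,hash)→6860, (B,hash)→8685, (D,merge)→12610, (E,hash)→18900, (B,nl_idx)→41940, (B,merge)→45705 …(+5); best=6860 via (D,hash)
  {ABCE}: card=18750; try (C,hash)→3460, (B,hash)→6460, (C,merge)→10710, (E,hash)→18160, (C,nl_idx)→25360, (C,nl)→39610 …(+6); best=3460 via (C,hash)
  {ABCDE}: card=390625; try (C,hash)→23085, (D,hash)→26210, (B,hash)→87410, (C,merge)→241585, (D,merge)→305710, (E,hash)→332000 …(+9); best=23085 via (C,hash)

23085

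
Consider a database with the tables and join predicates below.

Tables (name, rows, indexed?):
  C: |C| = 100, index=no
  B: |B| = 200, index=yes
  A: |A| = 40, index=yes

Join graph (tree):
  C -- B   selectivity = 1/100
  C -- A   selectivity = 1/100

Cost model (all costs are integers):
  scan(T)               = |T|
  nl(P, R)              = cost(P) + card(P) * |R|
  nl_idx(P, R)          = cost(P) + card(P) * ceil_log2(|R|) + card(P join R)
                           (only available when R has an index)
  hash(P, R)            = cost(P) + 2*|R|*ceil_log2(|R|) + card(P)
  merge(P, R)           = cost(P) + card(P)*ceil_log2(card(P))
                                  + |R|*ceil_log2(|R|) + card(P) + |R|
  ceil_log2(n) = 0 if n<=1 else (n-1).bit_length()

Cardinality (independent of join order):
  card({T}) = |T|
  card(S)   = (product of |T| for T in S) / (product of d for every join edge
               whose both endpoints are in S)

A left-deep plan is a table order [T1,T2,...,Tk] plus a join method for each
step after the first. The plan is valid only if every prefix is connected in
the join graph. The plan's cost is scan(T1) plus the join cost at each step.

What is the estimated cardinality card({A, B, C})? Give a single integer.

80

Tables in S: A(40), B(200), C(100)
Edges inside S: C-B(d=100), C-A(d=100)
numerator = 40 * 200 * 100 = 800000
denominator = 100 * 100 = 10000
card(S) = 800000 / 10000 = 80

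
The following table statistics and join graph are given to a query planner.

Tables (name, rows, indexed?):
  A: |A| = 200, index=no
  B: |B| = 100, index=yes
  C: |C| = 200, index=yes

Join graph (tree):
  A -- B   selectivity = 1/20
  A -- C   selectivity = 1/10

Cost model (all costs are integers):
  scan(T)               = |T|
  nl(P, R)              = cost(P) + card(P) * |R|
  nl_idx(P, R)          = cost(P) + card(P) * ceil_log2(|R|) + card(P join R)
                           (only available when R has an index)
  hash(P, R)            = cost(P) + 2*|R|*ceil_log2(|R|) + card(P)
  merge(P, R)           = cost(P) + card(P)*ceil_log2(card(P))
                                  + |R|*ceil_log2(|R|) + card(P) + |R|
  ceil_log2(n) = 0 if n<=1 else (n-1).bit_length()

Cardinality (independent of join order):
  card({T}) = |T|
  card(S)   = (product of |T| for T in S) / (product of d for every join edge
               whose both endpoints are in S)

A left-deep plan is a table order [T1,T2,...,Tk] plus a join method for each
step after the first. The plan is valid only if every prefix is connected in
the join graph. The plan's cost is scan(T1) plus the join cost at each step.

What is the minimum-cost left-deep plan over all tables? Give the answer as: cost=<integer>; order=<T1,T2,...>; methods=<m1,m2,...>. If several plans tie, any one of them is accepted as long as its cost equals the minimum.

Selinger DP (subsets sized 1..n):
  {A}: scan cost=200, card=200
  {B}: scan cost=100, card=100
  {C}: scan cost=200, card=200
  {AB}: card=1000; try (B,hash)→1800, (B,nl_idx)→2600, (A,merge)→2700, (B,merge)→2800, (A,hash)→3400, (A,nl)→20100 …(+1); best=1800 via (B,hash)
  {AC}: card=4000; try (C,hash)→3600, (A,hash)→3600, (C,merge)→3800, (A,merge)→3800, (C,nl_idx)→5800, (C,nl)→40200 …(+1); best=3600 via (C,hash)
  {ABC}: card=20000; try (C,hash)→6000, (B,hash)→9000, (C,merge)→14600, (C,nl_idx)→29800, (B,nl_idx)→51600, (B,merge)→56400 …(+2); best=6000 via (C,hash)

cost=6000; order=A,B,C; methods=hash,hash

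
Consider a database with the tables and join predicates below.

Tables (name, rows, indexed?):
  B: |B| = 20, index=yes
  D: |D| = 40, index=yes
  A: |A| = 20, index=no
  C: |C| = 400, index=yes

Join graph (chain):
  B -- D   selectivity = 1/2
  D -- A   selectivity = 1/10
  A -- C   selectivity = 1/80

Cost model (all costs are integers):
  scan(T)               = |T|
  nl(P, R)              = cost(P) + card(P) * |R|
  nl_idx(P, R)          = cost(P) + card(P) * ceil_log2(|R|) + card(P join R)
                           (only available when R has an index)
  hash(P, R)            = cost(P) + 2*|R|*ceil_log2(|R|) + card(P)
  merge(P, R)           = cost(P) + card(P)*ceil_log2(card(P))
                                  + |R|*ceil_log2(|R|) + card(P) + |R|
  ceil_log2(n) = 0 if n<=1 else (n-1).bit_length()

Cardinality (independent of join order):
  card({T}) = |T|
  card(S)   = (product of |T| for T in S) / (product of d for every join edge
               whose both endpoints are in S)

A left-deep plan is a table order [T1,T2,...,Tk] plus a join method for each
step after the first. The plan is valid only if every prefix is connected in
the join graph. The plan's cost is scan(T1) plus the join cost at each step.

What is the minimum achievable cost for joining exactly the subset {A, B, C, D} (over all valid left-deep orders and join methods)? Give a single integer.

Selinger DP over subsets of {A,B,C,D}:
  {B}: scan cost=20, card=20
  {D}: scan cost=40, card=40
  {A}: scan cost=20, card=20
  {C}: scan cost=400, card=400
  {BD}: card=400; try (B,hash)→280, (D,merge)→420, (B,merge)→440, (D,hash)→520, (D,nl_idx)→540, (B,nl_idx)→640 …(+2); best=280 via (B,hash)
  {AD}: card=80; try (D,nl_idx)→220, (A,hash)→280, (D,merge)→420, (A,merge)→440, (D,hash)→520, (D,nl)→820 …(+1); best=220 via (D,nl_idx)
  {AC}: card=100; try (C,nl_idx)→300, (A,hash)→1000, (C,merge)→4140, (A,merge)→4520, (C,hash)→7240, (C,nl)→8020 …(+1); best=300 via (C,nl_idx)
  {ABD}: card=800; try (B,hash)→500, (A,hash)→880, (B,merge)→980, (B,nl_idx)→1420, (B,nl)→1820, (A,merge)→4400 …(+1); best=500 via (B,hash)
  {ACD}: card=400; try (D,hash)→880, (D,nl_idx)→1300, (C,nl_idx)→1340, (D,merge)→1380, (D,nl)→4300, (C,merge)→4860 …(+2); best=880 via (D,hash)
  {ABCD}: card=4000; try (B,hash)→1480, (B,merge)→5000, (B,nl_idx)→6880, (C,hash)→8500, (B,nl)→8880, (C,nl_idx)→11700 …(+2); best=1480 via (B,hash)

1480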